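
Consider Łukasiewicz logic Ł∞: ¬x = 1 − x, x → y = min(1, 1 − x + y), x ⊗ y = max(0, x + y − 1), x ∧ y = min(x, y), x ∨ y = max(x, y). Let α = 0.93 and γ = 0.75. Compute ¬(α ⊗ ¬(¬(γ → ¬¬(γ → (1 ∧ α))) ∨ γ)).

1 ∧ α = min(1.00, 0.93) = 0.93
γ → (1 ∧ α) = min(1, 1 − 0.75 + 0.93) = min(1, 1.18) = 1.00
¬(γ → (1 ∧ α)) = 1 − 1.00 = 0.00
¬¬(γ → (1 ∧ α)) = 1 − 0.00 = 1.00
γ → ¬¬(γ → (1 ∧ α)) = min(1, 1 − 0.75 + 1.00) = min(1, 1.25) = 1.00
¬(γ → ¬¬(γ → (1 ∧ α))) = 1 − 1.00 = 0.00
¬(γ → ¬¬(γ → (1 ∧ α))) ∨ γ = max(0.00, 0.75) = 0.75
¬(¬(γ → ¬¬(γ → (1 ∧ α))) ∨ γ) = 1 − 0.75 = 0.25
α ⊗ ¬(¬(γ → ¬¬(γ → (1 ∧ α))) ∨ γ) = max(0, 0.93 + 0.25 − 1) = max(0, 0.18) = 0.18
¬(α ⊗ ¬(¬(γ → ¬¬(γ → (1 ∧ α))) ∨ γ)) = 1 − 0.18 = 0.82

0.82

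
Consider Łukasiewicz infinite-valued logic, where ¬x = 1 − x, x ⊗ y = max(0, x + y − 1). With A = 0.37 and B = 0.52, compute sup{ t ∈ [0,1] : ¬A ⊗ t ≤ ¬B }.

0.85

¬A = 1 − 0.37 = 0.63
So the left factor is ¬A = 0.63.
¬B = 1 − 0.52 = 0.48
So the right-hand bound is ¬B = 0.48.
The residuum of the Łukasiewicz t-norm gives the supremum: min(1, 1 − 0.63 + 0.48).
1 − 0.63 + 0.48 = 0.85, so t = min(1, 0.85) = 0.85.
Check: 0.63 ⊗ 0.85 = max(0, 0.48) = 0.48 ≤ 0.48.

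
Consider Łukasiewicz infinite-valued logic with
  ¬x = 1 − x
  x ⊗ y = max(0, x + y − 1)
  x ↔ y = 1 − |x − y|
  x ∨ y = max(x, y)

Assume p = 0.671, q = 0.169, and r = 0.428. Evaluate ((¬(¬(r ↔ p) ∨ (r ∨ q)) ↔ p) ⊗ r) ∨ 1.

1.000

r ↔ p = 1 − |0.428 − 0.671| = 1 − 0.243 = 0.757
¬(r ↔ p) = 1 − 0.757 = 0.243
r ∨ q = max(0.428, 0.169) = 0.428
¬(r ↔ p) ∨ (r ∨ q) = max(0.243, 0.428) = 0.428
¬(¬(r ↔ p) ∨ (r ∨ q)) = 1 − 0.428 = 0.572
¬(¬(r ↔ p) ∨ (r ∨ q)) ↔ p = 1 − |0.572 − 0.671| = 1 − 0.099 = 0.901
(¬(¬(r ↔ p) ∨ (r ∨ q)) ↔ p) ⊗ r = max(0, 0.901 + 0.428 − 1) = max(0, 0.329) = 0.329
((¬(¬(r ↔ p) ∨ (r ∨ q)) ↔ p) ⊗ r) ∨ 1 = max(0.329, 1.000) = 1.000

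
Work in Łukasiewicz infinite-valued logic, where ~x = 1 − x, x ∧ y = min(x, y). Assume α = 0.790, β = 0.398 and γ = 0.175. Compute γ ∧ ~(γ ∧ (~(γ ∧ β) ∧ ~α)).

0.175

γ ∧ β = min(0.175, 0.398) = 0.175
~(γ ∧ β) = 1 − 0.175 = 0.825
~α = 1 − 0.790 = 0.210
~(γ ∧ β) ∧ ~α = min(0.825, 0.210) = 0.210
γ ∧ (~(γ ∧ β) ∧ ~α) = min(0.175, 0.210) = 0.175
~(γ ∧ (~(γ ∧ β) ∧ ~α)) = 1 − 0.175 = 0.825
γ ∧ ~(γ ∧ (~(γ ∧ β) ∧ ~α)) = min(0.175, 0.825) = 0.175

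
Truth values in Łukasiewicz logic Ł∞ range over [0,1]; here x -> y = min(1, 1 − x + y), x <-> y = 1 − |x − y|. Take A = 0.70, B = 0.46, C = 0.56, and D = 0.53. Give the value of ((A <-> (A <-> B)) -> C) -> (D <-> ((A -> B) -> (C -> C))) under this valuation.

0.91

A <-> B = 1 − |0.70 − 0.46| = 1 − 0.24 = 0.76
A <-> (A <-> B) = 1 − |0.70 − 0.76| = 1 − 0.06 = 0.94
(A <-> (A <-> B)) -> C = min(1, 1 − 0.94 + 0.56) = min(1, 0.62) = 0.62
A -> B = min(1, 1 − 0.70 + 0.46) = min(1, 0.76) = 0.76
C -> C = min(1, 1 − 0.56 + 0.56) = min(1, 1.00) = 1.00
(A -> B) -> (C -> C) = min(1, 1 − 0.76 + 1.00) = min(1, 1.24) = 1.00
D <-> ((A -> B) -> (C -> C)) = 1 − |0.53 − 1.00| = 1 − 0.47 = 0.53
((A <-> (A <-> B)) -> C) -> (D <-> ((A -> B) -> (C -> C))) = min(1, 1 − 0.62 + 0.53) = min(1, 0.91) = 0.91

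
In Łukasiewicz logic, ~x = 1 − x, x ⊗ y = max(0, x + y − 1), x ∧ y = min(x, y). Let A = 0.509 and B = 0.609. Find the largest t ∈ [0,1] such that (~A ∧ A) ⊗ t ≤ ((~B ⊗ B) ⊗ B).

0.509

~A = 1 − 0.509 = 0.491
~A ∧ A = min(0.491, 0.509) = 0.491
So the left factor is ~A ∧ A = 0.491.
~B = 1 − 0.609 = 0.391
~B ⊗ B = max(0, 0.391 + 0.609 − 1) = max(0, 0.000) = 0.000
(~B ⊗ B) ⊗ B = max(0, 0.000 + 0.609 − 1) = max(0, -0.391) = 0.000
So the right-hand bound is (~B ⊗ B) ⊗ B = 0.000.
The residuum of the Łukasiewicz t-norm gives the supremum: min(1, 1 − 0.491 + 0.000).
1 − 0.491 + 0.000 = 0.509, so t = min(1, 0.509) = 0.509.
Check: 0.491 ⊗ 0.509 = max(0, 0.000) = 0.000 ≤ 0.000.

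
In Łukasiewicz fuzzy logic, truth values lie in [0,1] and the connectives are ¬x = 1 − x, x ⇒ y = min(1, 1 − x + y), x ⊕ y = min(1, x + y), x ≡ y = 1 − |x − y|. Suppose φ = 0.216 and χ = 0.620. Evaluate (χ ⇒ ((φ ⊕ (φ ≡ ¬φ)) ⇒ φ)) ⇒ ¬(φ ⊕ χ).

0.216

¬φ = 1 − 0.216 = 0.784
φ ≡ ¬φ = 1 − |0.216 − 0.784| = 1 − 0.568 = 0.432
φ ⊕ (φ ≡ ¬φ) = min(1, 0.216 + 0.432) = min(1, 0.648) = 0.648
(φ ⊕ (φ ≡ ¬φ)) ⇒ φ = min(1, 1 − 0.648 + 0.216) = min(1, 0.568) = 0.568
χ ⇒ ((φ ⊕ (φ ≡ ¬φ)) ⇒ φ) = min(1, 1 − 0.620 + 0.568) = min(1, 0.948) = 0.948
φ ⊕ χ = min(1, 0.216 + 0.620) = min(1, 0.836) = 0.836
¬(φ ⊕ χ) = 1 − 0.836 = 0.164
(χ ⇒ ((φ ⊕ (φ ≡ ¬φ)) ⇒ φ)) ⇒ ¬(φ ⊕ χ) = min(1, 1 − 0.948 + 0.164) = min(1, 0.216) = 0.216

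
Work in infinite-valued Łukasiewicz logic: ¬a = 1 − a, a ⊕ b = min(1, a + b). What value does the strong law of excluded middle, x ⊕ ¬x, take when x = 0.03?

1.00

¬x = 1 − 0.03 = 0.97
x ⊕ ¬x = min(1, 0.03 + 0.97) = min(1, 1.00) = 1.00
(As expected: always 1 in Ł∞ since a ⊕ (1−a) = 1.)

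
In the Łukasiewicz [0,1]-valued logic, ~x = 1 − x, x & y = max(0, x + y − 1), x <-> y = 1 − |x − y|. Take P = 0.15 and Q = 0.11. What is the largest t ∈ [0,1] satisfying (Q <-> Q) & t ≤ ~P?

Q <-> Q = 1 − |0.11 − 0.11| = 1 − 0.00 = 1.00
So the left factor is Q <-> Q = 1.00.
~P = 1 − 0.15 = 0.85
So the right-hand bound is ~P = 0.85.
The residuum of the Łukasiewicz t-norm gives the supremum: min(1, 1 − 1.00 + 0.85).
1 − 1.00 + 0.85 = 0.85, so t = min(1, 0.85) = 0.85.
Check: 1.00 & 0.85 = max(0, 0.85) = 0.85 ≤ 0.85.

0.85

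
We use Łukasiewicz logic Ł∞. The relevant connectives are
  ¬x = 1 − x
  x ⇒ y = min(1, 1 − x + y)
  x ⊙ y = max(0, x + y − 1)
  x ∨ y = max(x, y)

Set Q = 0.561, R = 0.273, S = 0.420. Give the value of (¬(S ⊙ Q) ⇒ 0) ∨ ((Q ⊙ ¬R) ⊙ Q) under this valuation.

S ⊙ Q = max(0, 0.420 + 0.561 − 1) = max(0, -0.019) = 0.000
¬(S ⊙ Q) = 1 − 0.000 = 1.000
¬(S ⊙ Q) ⇒ 0 = min(1, 1 − 1.000 + 0.000) = min(1, 0.000) = 0.000
¬R = 1 − 0.273 = 0.727
Q ⊙ ¬R = max(0, 0.561 + 0.727 − 1) = max(0, 0.288) = 0.288
(Q ⊙ ¬R) ⊙ Q = max(0, 0.288 + 0.561 − 1) = max(0, -0.151) = 0.000
(¬(S ⊙ Q) ⇒ 0) ∨ ((Q ⊙ ¬R) ⊙ Q) = max(0.000, 0.000) = 0.000

0.000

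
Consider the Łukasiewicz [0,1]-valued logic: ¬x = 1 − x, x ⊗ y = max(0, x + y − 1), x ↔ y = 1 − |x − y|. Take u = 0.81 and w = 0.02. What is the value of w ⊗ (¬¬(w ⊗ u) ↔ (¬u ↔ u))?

w ⊗ u = max(0, 0.02 + 0.81 − 1) = max(0, -0.17) = 0.00
¬(w ⊗ u) = 1 − 0.00 = 1.00
¬¬(w ⊗ u) = 1 − 1.00 = 0.00
¬u = 1 − 0.81 = 0.19
¬u ↔ u = 1 − |0.19 − 0.81| = 1 − 0.62 = 0.38
¬¬(w ⊗ u) ↔ (¬u ↔ u) = 1 − |0.00 − 0.38| = 1 − 0.38 = 0.62
w ⊗ (¬¬(w ⊗ u) ↔ (¬u ↔ u)) = max(0, 0.02 + 0.62 − 1) = max(0, -0.36) = 0.00

0.00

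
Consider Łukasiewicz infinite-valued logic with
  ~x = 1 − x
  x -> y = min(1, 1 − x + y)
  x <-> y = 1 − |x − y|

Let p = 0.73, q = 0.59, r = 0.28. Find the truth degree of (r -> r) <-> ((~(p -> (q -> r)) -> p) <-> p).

0.73

r -> r = min(1, 1 − 0.28 + 0.28) = min(1, 1.00) = 1.00
q -> r = min(1, 1 − 0.59 + 0.28) = min(1, 0.69) = 0.69
p -> (q -> r) = min(1, 1 − 0.73 + 0.69) = min(1, 0.96) = 0.96
~(p -> (q -> r)) = 1 − 0.96 = 0.04
~(p -> (q -> r)) -> p = min(1, 1 − 0.04 + 0.73) = min(1, 1.69) = 1.00
(~(p -> (q -> r)) -> p) <-> p = 1 − |1.00 − 0.73| = 1 − 0.27 = 0.73
(r -> r) <-> ((~(p -> (q -> r)) -> p) <-> p) = 1 − |1.00 − 0.73| = 1 − 0.27 = 0.73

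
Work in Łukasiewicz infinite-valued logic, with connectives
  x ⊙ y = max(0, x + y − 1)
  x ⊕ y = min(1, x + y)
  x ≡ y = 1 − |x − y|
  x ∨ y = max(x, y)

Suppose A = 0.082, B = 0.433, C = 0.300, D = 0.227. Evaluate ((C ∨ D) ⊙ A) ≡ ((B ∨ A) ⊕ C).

C ∨ D = max(0.300, 0.227) = 0.300
(C ∨ D) ⊙ A = max(0, 0.300 + 0.082 − 1) = max(0, -0.618) = 0.000
B ∨ A = max(0.433, 0.082) = 0.433
(B ∨ A) ⊕ C = min(1, 0.433 + 0.300) = min(1, 0.733) = 0.733
((C ∨ D) ⊙ A) ≡ ((B ∨ A) ⊕ C) = 1 − |0.000 − 0.733| = 1 − 0.733 = 0.267

0.267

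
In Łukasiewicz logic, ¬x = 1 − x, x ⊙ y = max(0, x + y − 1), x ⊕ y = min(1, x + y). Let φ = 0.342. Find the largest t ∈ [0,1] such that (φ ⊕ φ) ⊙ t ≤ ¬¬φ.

0.658

φ ⊕ φ = min(1, 0.342 + 0.342) = min(1, 0.684) = 0.684
So the left factor is φ ⊕ φ = 0.684.
¬φ = 1 − 0.342 = 0.658
¬¬φ = 1 − 0.658 = 0.342
So the right-hand bound is ¬¬φ = 0.342.
The residuum of the Łukasiewicz t-norm gives the supremum: min(1, 1 − 0.684 + 0.342).
1 − 0.684 + 0.342 = 0.658, so t = min(1, 0.658) = 0.658.
Check: 0.684 ⊙ 0.658 = max(0, 0.342) = 0.342 ≤ 0.342.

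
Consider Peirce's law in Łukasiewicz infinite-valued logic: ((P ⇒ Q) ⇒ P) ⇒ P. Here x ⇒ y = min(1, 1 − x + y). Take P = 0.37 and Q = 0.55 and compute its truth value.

P ⇒ Q = min(1, 1 − 0.37 + 0.55) = min(1, 1.18) = 1.00
(P ⇒ Q) ⇒ P = min(1, 1 − 1.00 + 0.37) = min(1, 0.37) = 0.37
((P ⇒ Q) ⇒ P) ⇒ P = min(1, 1 − 0.37 + 0.37) = min(1, 1.00) = 1.00

1.00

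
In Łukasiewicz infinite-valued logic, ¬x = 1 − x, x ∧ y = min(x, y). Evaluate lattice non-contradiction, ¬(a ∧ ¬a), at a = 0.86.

¬a = 1 − 0.86 = 0.14
a ∧ ¬a = min(0.86, 0.14) = 0.14
¬(a ∧ ¬a) = 1 − 0.14 = 0.86
(The value 0.86 < 1 shows this instance is not satisfied; not a Ł∞-tautology — its value is 1 − min(a, 1−a).)

0.86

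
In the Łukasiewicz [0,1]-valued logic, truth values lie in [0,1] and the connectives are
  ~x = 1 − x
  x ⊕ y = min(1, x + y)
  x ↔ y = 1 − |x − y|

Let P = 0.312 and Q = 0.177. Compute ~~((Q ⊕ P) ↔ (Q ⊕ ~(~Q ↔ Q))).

Q ⊕ P = min(1, 0.177 + 0.312) = min(1, 0.489) = 0.489
~Q = 1 − 0.177 = 0.823
~Q ↔ Q = 1 − |0.823 − 0.177| = 1 − 0.646 = 0.354
~(~Q ↔ Q) = 1 − 0.354 = 0.646
Q ⊕ ~(~Q ↔ Q) = min(1, 0.177 + 0.646) = min(1, 0.823) = 0.823
(Q ⊕ P) ↔ (Q ⊕ ~(~Q ↔ Q)) = 1 − |0.489 − 0.823| = 1 − 0.334 = 0.666
~((Q ⊕ P) ↔ (Q ⊕ ~(~Q ↔ Q))) = 1 − 0.666 = 0.334
~~((Q ⊕ P) ↔ (Q ⊕ ~(~Q ↔ Q))) = 1 − 0.334 = 0.666

0.666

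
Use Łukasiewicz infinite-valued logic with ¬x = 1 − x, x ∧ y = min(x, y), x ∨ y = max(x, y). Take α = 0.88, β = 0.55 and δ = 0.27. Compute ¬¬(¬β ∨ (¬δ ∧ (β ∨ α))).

0.73

¬β = 1 − 0.55 = 0.45
¬δ = 1 − 0.27 = 0.73
β ∨ α = max(0.55, 0.88) = 0.88
¬δ ∧ (β ∨ α) = min(0.73, 0.88) = 0.73
¬β ∨ (¬δ ∧ (β ∨ α)) = max(0.45, 0.73) = 0.73
¬(¬β ∨ (¬δ ∧ (β ∨ α))) = 1 − 0.73 = 0.27
¬¬(¬β ∨ (¬δ ∧ (β ∨ α))) = 1 − 0.27 = 0.73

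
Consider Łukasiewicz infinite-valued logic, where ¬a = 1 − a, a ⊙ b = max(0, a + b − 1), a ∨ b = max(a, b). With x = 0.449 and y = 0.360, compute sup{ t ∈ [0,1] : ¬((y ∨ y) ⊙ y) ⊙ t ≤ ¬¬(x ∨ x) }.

y ∨ y = max(0.360, 0.360) = 0.360
(y ∨ y) ⊙ y = max(0, 0.360 + 0.360 − 1) = max(0, -0.280) = 0.000
¬((y ∨ y) ⊙ y) = 1 − 0.000 = 1.000
So the left factor is ¬((y ∨ y) ⊙ y) = 1.000.
x ∨ x = max(0.449, 0.449) = 0.449
¬(x ∨ x) = 1 − 0.449 = 0.551
¬¬(x ∨ x) = 1 − 0.551 = 0.449
So the right-hand bound is ¬¬(x ∨ x) = 0.449.
The residuum of the Łukasiewicz t-norm gives the supremum: min(1, 1 − 1.000 + 0.449).
1 − 1.000 + 0.449 = 0.449, so t = min(1, 0.449) = 0.449.
Check: 1.000 ⊙ 0.449 = max(0, 0.449) = 0.449 ≤ 0.449.

0.449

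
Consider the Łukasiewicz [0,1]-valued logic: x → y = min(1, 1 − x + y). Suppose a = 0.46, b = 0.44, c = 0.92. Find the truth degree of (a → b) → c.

0.94

a → b = min(1, 1 − 0.46 + 0.44) = min(1, 0.98) = 0.98
(a → b) → c = min(1, 1 − 0.98 + 0.92) = min(1, 0.94) = 0.94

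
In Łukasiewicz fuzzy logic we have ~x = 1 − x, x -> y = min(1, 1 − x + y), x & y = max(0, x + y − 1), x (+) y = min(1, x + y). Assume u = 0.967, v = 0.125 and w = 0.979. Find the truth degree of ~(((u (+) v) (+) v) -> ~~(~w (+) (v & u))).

u (+) v = min(1, 0.967 + 0.125) = min(1, 1.092) = 1.000
(u (+) v) (+) v = min(1, 1.000 + 0.125) = min(1, 1.125) = 1.000
~w = 1 − 0.979 = 0.021
v & u = max(0, 0.125 + 0.967 − 1) = max(0, 0.092) = 0.092
~w (+) (v & u) = min(1, 0.021 + 0.092) = min(1, 0.113) = 0.113
~(~w (+) (v & u)) = 1 − 0.113 = 0.887
~~(~w (+) (v & u)) = 1 − 0.887 = 0.113
((u (+) v) (+) v) -> ~~(~w (+) (v & u)) = min(1, 1 − 1.000 + 0.113) = min(1, 0.113) = 0.113
~(((u (+) v) (+) v) -> ~~(~w (+) (v & u))) = 1 − 0.113 = 0.887

0.887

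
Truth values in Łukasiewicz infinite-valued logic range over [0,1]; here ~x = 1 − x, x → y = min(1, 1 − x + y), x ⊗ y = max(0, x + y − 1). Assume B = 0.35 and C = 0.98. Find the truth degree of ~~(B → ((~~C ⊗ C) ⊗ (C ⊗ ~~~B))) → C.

0.98

~C = 1 − 0.98 = 0.02
~~C = 1 − 0.02 = 0.98
~~C ⊗ C = max(0, 0.98 + 0.98 − 1) = max(0, 0.96) = 0.96
~B = 1 − 0.35 = 0.65
~~B = 1 − 0.65 = 0.35
~~~B = 1 − 0.35 = 0.65
C ⊗ ~~~B = max(0, 0.98 + 0.65 − 1) = max(0, 0.63) = 0.63
(~~C ⊗ C) ⊗ (C ⊗ ~~~B) = max(0, 0.96 + 0.63 − 1) = max(0, 0.59) = 0.59
B → ((~~C ⊗ C) ⊗ (C ⊗ ~~~B)) = min(1, 1 − 0.35 + 0.59) = min(1, 1.24) = 1.00
~(B → ((~~C ⊗ C) ⊗ (C ⊗ ~~~B))) = 1 − 1.00 = 0.00
~~(B → ((~~C ⊗ C) ⊗ (C ⊗ ~~~B))) = 1 − 0.00 = 1.00
~~(B → ((~~C ⊗ C) ⊗ (C ⊗ ~~~B))) → C = min(1, 1 − 1.00 + 0.98) = min(1, 0.98) = 0.98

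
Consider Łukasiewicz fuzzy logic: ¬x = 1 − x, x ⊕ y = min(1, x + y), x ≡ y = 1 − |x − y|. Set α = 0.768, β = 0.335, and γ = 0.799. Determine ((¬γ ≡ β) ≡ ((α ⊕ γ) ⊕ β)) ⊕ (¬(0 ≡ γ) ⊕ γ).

1.000

¬γ = 1 − 0.799 = 0.201
¬γ ≡ β = 1 − |0.201 − 0.335| = 1 − 0.134 = 0.866
α ⊕ γ = min(1, 0.768 + 0.799) = min(1, 1.567) = 1.000
(α ⊕ γ) ⊕ β = min(1, 1.000 + 0.335) = min(1, 1.335) = 1.000
(¬γ ≡ β) ≡ ((α ⊕ γ) ⊕ β) = 1 − |0.866 − 1.000| = 1 − 0.134 = 0.866
0 ≡ γ = 1 − |0.000 − 0.799| = 1 − 0.799 = 0.201
¬(0 ≡ γ) = 1 − 0.201 = 0.799
¬(0 ≡ γ) ⊕ γ = min(1, 0.799 + 0.799) = min(1, 1.598) = 1.000
((¬γ ≡ β) ≡ ((α ⊕ γ) ⊕ β)) ⊕ (¬(0 ≡ γ) ⊕ γ) = min(1, 0.866 + 1.000) = min(1, 1.866) = 1.000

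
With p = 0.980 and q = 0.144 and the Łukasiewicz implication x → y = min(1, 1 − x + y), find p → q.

0.164

p → q = min(1, 1 − 0.980 + 0.144) = min(1, 0.164) = 0.164
For comparison, the Gödel implication (1 if x ≤ y else y) would give 0.144.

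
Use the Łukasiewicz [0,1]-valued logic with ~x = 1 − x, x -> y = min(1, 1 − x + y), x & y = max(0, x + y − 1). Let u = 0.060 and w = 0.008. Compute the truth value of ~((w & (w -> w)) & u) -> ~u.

w -> w = min(1, 1 − 0.008 + 0.008) = min(1, 1.000) = 1.000
w & (w -> w) = max(0, 0.008 + 1.000 − 1) = max(0, 0.008) = 0.008
(w & (w -> w)) & u = max(0, 0.008 + 0.060 − 1) = max(0, -0.932) = 0.000
~((w & (w -> w)) & u) = 1 − 0.000 = 1.000
~u = 1 − 0.060 = 0.940
~((w & (w -> w)) & u) -> ~u = min(1, 1 − 1.000 + 0.940) = min(1, 0.940) = 0.940

0.940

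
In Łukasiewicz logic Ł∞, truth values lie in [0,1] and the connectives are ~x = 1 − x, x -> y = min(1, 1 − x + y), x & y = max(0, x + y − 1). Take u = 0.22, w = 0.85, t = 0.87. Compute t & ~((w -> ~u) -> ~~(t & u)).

0.71

~u = 1 − 0.22 = 0.78
w -> ~u = min(1, 1 − 0.85 + 0.78) = min(1, 0.93) = 0.93
t & u = max(0, 0.87 + 0.22 − 1) = max(0, 0.09) = 0.09
~(t & u) = 1 − 0.09 = 0.91
~~(t & u) = 1 − 0.91 = 0.09
(w -> ~u) -> ~~(t & u) = min(1, 1 − 0.93 + 0.09) = min(1, 0.16) = 0.16
~((w -> ~u) -> ~~(t & u)) = 1 − 0.16 = 0.84
t & ~((w -> ~u) -> ~~(t & u)) = max(0, 0.87 + 0.84 − 1) = max(0, 0.71) = 0.71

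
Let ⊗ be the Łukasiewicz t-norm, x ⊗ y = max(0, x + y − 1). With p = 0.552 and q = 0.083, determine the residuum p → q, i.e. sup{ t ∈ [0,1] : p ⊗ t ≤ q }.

0.531

The residuum of the Łukasiewicz t-norm gives the supremum: min(1, 1 − 0.552 + 0.083).
1 − 0.552 + 0.083 = 0.531, so t = min(1, 0.531) = 0.531.
Check: 0.552 ⊗ 0.531 = max(0, 0.083) = 0.083 ≤ 0.083.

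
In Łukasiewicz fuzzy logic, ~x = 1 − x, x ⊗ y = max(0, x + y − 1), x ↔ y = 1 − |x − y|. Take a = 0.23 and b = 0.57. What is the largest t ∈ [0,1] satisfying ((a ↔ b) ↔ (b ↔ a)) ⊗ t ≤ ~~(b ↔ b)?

a ↔ b = 1 − |0.23 − 0.57| = 1 − 0.34 = 0.66
b ↔ a = 1 − |0.57 − 0.23| = 1 − 0.34 = 0.66
(a ↔ b) ↔ (b ↔ a) = 1 − |0.66 − 0.66| = 1 − 0.00 = 1.00
So the left factor is (a ↔ b) ↔ (b ↔ a) = 1.00.
b ↔ b = 1 − |0.57 − 0.57| = 1 − 0.00 = 1.00
~(b ↔ b) = 1 − 1.00 = 0.00
~~(b ↔ b) = 1 − 0.00 = 1.00
So the right-hand bound is ~~(b ↔ b) = 1.00.
The residuum of the Łukasiewicz t-norm gives the supremum: min(1, 1 − 1.00 + 1.00).
1 − 1.00 + 1.00 = 1.00, so t = min(1, 1.00) = 1.00.
Check: 1.00 ⊗ 1.00 = max(0, 1.00) = 1.00 ≤ 1.00.

1.00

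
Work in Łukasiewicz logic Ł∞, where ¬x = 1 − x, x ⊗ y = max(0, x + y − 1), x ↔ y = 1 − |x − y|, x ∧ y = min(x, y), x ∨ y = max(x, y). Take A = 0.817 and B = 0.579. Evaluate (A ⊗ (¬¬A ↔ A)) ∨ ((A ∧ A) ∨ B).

0.817

¬A = 1 − 0.817 = 0.183
¬¬A = 1 − 0.183 = 0.817
¬¬A ↔ A = 1 − |0.817 − 0.817| = 1 − 0.000 = 1.000
A ⊗ (¬¬A ↔ A) = max(0, 0.817 + 1.000 − 1) = max(0, 0.817) = 0.817
A ∧ A = min(0.817, 0.817) = 0.817
(A ∧ A) ∨ B = max(0.817, 0.579) = 0.817
(A ⊗ (¬¬A ↔ A)) ∨ ((A ∧ A) ∨ B) = max(0.817, 0.817) = 0.817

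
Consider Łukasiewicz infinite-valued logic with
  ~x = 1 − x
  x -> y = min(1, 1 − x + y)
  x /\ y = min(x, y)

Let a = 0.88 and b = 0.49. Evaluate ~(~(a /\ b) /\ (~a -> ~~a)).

a /\ b = min(0.88, 0.49) = 0.49
~(a /\ b) = 1 − 0.49 = 0.51
~a = 1 − 0.88 = 0.12
~~a = 1 − 0.12 = 0.88
~a -> ~~a = min(1, 1 − 0.12 + 0.88) = min(1, 1.76) = 1.00
~(a /\ b) /\ (~a -> ~~a) = min(0.51, 1.00) = 0.51
~(~(a /\ b) /\ (~a -> ~~a)) = 1 − 0.51 = 0.49

0.49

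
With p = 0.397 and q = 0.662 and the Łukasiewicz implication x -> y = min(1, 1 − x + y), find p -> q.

p -> q = min(1, 1 − 0.397 + 0.662) = min(1, 1.265) = 1.000
For comparison, the Gödel implication (1 if x ≤ y else y) would give 1.000.

1.000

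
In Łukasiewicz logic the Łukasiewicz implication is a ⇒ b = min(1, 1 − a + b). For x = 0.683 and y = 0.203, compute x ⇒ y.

x ⇒ y = min(1, 1 − 0.683 + 0.203) = min(1, 0.520) = 0.520
For comparison, the Gödel implication (1 if a ≤ b else b) would give 0.203.

0.520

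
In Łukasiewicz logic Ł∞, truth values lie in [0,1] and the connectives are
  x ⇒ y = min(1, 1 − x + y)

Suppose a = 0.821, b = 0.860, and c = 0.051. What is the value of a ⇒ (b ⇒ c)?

b ⇒ c = min(1, 1 − 0.860 + 0.051) = min(1, 0.191) = 0.191
a ⇒ (b ⇒ c) = min(1, 1 − 0.821 + 0.191) = min(1, 0.370) = 0.370

0.370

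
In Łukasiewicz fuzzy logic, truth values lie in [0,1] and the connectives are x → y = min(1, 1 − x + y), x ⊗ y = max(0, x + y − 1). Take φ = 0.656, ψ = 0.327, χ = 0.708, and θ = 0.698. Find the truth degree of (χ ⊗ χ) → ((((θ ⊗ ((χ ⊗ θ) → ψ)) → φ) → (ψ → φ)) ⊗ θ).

1.000

χ ⊗ χ = max(0, 0.708 + 0.708 − 1) = max(0, 0.416) = 0.416
χ ⊗ θ = max(0, 0.708 + 0.698 − 1) = max(0, 0.406) = 0.406
(χ ⊗ θ) → ψ = min(1, 1 − 0.406 + 0.327) = min(1, 0.921) = 0.921
θ ⊗ ((χ ⊗ θ) → ψ) = max(0, 0.698 + 0.921 − 1) = max(0, 0.619) = 0.619
(θ ⊗ ((χ ⊗ θ) → ψ)) → φ = min(1, 1 − 0.619 + 0.656) = min(1, 1.037) = 1.000
ψ → φ = min(1, 1 − 0.327 + 0.656) = min(1, 1.329) = 1.000
((θ ⊗ ((χ ⊗ θ) → ψ)) → φ) → (ψ → φ) = min(1, 1 − 1.000 + 1.000) = min(1, 1.000) = 1.000
(((θ ⊗ ((χ ⊗ θ) → ψ)) → φ) → (ψ → φ)) ⊗ θ = max(0, 1.000 + 0.698 − 1) = max(0, 0.698) = 0.698
(χ ⊗ χ) → ((((θ ⊗ ((χ ⊗ θ) → ψ)) → φ) → (ψ → φ)) ⊗ θ) = min(1, 1 − 0.416 + 0.698) = min(1, 1.282) = 1.000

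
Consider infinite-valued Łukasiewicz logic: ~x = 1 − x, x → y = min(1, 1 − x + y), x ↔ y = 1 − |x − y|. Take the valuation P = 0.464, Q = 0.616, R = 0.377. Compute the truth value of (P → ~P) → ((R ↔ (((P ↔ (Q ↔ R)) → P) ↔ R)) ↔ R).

~P = 1 − 0.464 = 0.536
P → ~P = min(1, 1 − 0.464 + 0.536) = min(1, 1.072) = 1.000
Q ↔ R = 1 − |0.616 − 0.377| = 1 − 0.239 = 0.761
P ↔ (Q ↔ R) = 1 − |0.464 − 0.761| = 1 − 0.297 = 0.703
(P ↔ (Q ↔ R)) → P = min(1, 1 − 0.703 + 0.464) = min(1, 0.761) = 0.761
((P ↔ (Q ↔ R)) → P) ↔ R = 1 − |0.761 − 0.377| = 1 − 0.384 = 0.616
R ↔ (((P ↔ (Q ↔ R)) → P) ↔ R) = 1 − |0.377 − 0.616| = 1 − 0.239 = 0.761
(R ↔ (((P ↔ (Q ↔ R)) → P) ↔ R)) ↔ R = 1 − |0.761 − 0.377| = 1 − 0.384 = 0.616
(P → ~P) → ((R ↔ (((P ↔ (Q ↔ R)) → P) ↔ R)) ↔ R) = min(1, 1 − 1.000 + 0.616) = min(1, 0.616) = 0.616

0.616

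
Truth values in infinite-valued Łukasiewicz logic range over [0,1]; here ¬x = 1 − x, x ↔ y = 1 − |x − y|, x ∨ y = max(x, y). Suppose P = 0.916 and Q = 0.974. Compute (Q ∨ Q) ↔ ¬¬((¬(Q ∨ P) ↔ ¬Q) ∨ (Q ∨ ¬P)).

Q ∨ Q = max(0.974, 0.974) = 0.974
Q ∨ P = max(0.974, 0.916) = 0.974
¬(Q ∨ P) = 1 − 0.974 = 0.026
¬Q = 1 − 0.974 = 0.026
¬(Q ∨ P) ↔ ¬Q = 1 − |0.026 − 0.026| = 1 − 0.000 = 1.000
¬P = 1 − 0.916 = 0.084
Q ∨ ¬P = max(0.974, 0.084) = 0.974
(¬(Q ∨ P) ↔ ¬Q) ∨ (Q ∨ ¬P) = max(1.000, 0.974) = 1.000
¬((¬(Q ∨ P) ↔ ¬Q) ∨ (Q ∨ ¬P)) = 1 − 1.000 = 0.000
¬¬((¬(Q ∨ P) ↔ ¬Q) ∨ (Q ∨ ¬P)) = 1 − 0.000 = 1.000
(Q ∨ Q) ↔ ¬¬((¬(Q ∨ P) ↔ ¬Q) ∨ (Q ∨ ¬P)) = 1 − |0.974 − 1.000| = 1 − 0.026 = 0.974

0.974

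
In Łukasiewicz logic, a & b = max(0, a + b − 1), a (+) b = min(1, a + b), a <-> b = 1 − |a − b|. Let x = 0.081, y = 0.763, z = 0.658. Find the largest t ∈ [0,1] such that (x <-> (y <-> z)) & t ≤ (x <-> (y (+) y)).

y <-> z = 1 − |0.763 − 0.658| = 1 − 0.105 = 0.895
x <-> (y <-> z) = 1 − |0.081 − 0.895| = 1 − 0.814 = 0.186
So the left factor is x <-> (y <-> z) = 0.186.
y (+) y = min(1, 0.763 + 0.763) = min(1, 1.526) = 1.000
x <-> (y (+) y) = 1 − |0.081 − 1.000| = 1 − 0.919 = 0.081
So the right-hand bound is x <-> (y (+) y) = 0.081.
The residuum of the Łukasiewicz t-norm gives the supremum: min(1, 1 − 0.186 + 0.081).
1 − 0.186 + 0.081 = 0.895, so t = min(1, 0.895) = 0.895.
Check: 0.186 & 0.895 = max(0, 0.081) = 0.081 ≤ 0.081.

0.895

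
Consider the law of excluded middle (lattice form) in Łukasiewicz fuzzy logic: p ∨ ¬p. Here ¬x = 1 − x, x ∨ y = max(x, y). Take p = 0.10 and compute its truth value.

0.90

¬p = 1 − 0.10 = 0.90
p ∨ ¬p = max(0.10, 0.90) = 0.90
(The value 0.90 < 1 shows this instance is not satisfied; not a Ł∞-tautology — its value is max(a, 1−a).)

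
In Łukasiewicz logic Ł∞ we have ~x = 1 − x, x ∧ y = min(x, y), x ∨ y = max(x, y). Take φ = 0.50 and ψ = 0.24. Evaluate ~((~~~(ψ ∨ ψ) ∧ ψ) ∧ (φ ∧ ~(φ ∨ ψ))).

0.76

ψ ∨ ψ = max(0.24, 0.24) = 0.24
~(ψ ∨ ψ) = 1 − 0.24 = 0.76
~~(ψ ∨ ψ) = 1 − 0.76 = 0.24
~~~(ψ ∨ ψ) = 1 − 0.24 = 0.76
~~~(ψ ∨ ψ) ∧ ψ = min(0.76, 0.24) = 0.24
φ ∨ ψ = max(0.50, 0.24) = 0.50
~(φ ∨ ψ) = 1 − 0.50 = 0.50
φ ∧ ~(φ ∨ ψ) = min(0.50, 0.50) = 0.50
(~~~(ψ ∨ ψ) ∧ ψ) ∧ (φ ∧ ~(φ ∨ ψ)) = min(0.24, 0.50) = 0.24
~((~~~(ψ ∨ ψ) ∧ ψ) ∧ (φ ∧ ~(φ ∨ ψ))) = 1 − 0.24 = 0.76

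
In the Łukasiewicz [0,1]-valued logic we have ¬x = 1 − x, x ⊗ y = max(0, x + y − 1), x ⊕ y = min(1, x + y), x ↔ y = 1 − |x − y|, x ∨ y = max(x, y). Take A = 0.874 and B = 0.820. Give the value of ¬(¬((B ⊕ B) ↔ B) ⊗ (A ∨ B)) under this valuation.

B ⊕ B = min(1, 0.820 + 0.820) = min(1, 1.640) = 1.000
(B ⊕ B) ↔ B = 1 − |1.000 − 0.820| = 1 − 0.180 = 0.820
¬((B ⊕ B) ↔ B) = 1 − 0.820 = 0.180
A ∨ B = max(0.874, 0.820) = 0.874
¬((B ⊕ B) ↔ B) ⊗ (A ∨ B) = max(0, 0.180 + 0.874 − 1) = max(0, 0.054) = 0.054
¬(¬((B ⊕ B) ↔ B) ⊗ (A ∨ B)) = 1 − 0.054 = 0.946

0.946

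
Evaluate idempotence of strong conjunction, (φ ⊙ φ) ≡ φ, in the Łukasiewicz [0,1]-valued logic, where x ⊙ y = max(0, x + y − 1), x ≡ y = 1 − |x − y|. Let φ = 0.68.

0.68

φ ⊙ φ = max(0, 0.68 + 0.68 − 1) = max(0, 0.36) = 0.36
(φ ⊙ φ) ≡ φ = 1 − |0.36 − 0.68| = 1 − 0.32 = 0.68
(The value 0.68 < 1 shows this instance is not satisfied; fails in Ł∞ since a ⊗ a = max(0, 2a−1) ≠ a in general.)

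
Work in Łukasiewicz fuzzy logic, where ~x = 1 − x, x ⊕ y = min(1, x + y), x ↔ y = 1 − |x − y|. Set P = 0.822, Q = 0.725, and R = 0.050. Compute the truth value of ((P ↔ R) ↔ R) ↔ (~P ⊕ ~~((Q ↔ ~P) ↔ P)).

0.987

P ↔ R = 1 − |0.822 − 0.050| = 1 − 0.772 = 0.228
(P ↔ R) ↔ R = 1 − |0.228 − 0.050| = 1 − 0.178 = 0.822
~P = 1 − 0.822 = 0.178
Q ↔ ~P = 1 − |0.725 − 0.178| = 1 − 0.547 = 0.453
(Q ↔ ~P) ↔ P = 1 − |0.453 − 0.822| = 1 − 0.369 = 0.631
~((Q ↔ ~P) ↔ P) = 1 − 0.631 = 0.369
~~((Q ↔ ~P) ↔ P) = 1 − 0.369 = 0.631
~P ⊕ ~~((Q ↔ ~P) ↔ P) = min(1, 0.178 + 0.631) = min(1, 0.809) = 0.809
((P ↔ R) ↔ R) ↔ (~P ⊕ ~~((Q ↔ ~P) ↔ P)) = 1 − |0.822 − 0.809| = 1 − 0.013 = 0.987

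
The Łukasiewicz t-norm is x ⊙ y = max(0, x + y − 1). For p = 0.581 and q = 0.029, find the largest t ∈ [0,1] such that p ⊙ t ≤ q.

The residuum of the Łukasiewicz t-norm gives the supremum: min(1, 1 − 0.581 + 0.029).
1 − 0.581 + 0.029 = 0.448, so t = min(1, 0.448) = 0.448.
Check: 0.581 ⊙ 0.448 = max(0, 0.029) = 0.029 ≤ 0.029.

0.448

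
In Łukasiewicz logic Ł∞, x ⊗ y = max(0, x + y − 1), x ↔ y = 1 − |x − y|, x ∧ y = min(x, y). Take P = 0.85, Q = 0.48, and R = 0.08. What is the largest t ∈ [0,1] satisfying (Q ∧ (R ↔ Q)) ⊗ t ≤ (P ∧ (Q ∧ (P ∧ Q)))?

1.00

R ↔ Q = 1 − |0.08 − 0.48| = 1 − 0.40 = 0.60
Q ∧ (R ↔ Q) = min(0.48, 0.60) = 0.48
So the left factor is Q ∧ (R ↔ Q) = 0.48.
P ∧ Q = min(0.85, 0.48) = 0.48
Q ∧ (P ∧ Q) = min(0.48, 0.48) = 0.48
P ∧ (Q ∧ (P ∧ Q)) = min(0.85, 0.48) = 0.48
So the right-hand bound is P ∧ (Q ∧ (P ∧ Q)) = 0.48.
The residuum of the Łukasiewicz t-norm gives the supremum: min(1, 1 − 0.48 + 0.48).
1 − 0.48 + 0.48 = 1.00, so t = min(1, 1.00) = 1.00.
Check: 0.48 ⊗ 1.00 = max(0, 0.48) = 0.48 ≤ 0.48.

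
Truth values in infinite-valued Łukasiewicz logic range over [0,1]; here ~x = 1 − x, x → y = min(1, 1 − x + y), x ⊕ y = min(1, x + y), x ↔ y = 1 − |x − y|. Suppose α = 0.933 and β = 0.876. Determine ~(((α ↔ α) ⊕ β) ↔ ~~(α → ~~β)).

0.057

α ↔ α = 1 − |0.933 − 0.933| = 1 − 0.000 = 1.000
(α ↔ α) ⊕ β = min(1, 1.000 + 0.876) = min(1, 1.876) = 1.000
~β = 1 − 0.876 = 0.124
~~β = 1 − 0.124 = 0.876
α → ~~β = min(1, 1 − 0.933 + 0.876) = min(1, 0.943) = 0.943
~(α → ~~β) = 1 − 0.943 = 0.057
~~(α → ~~β) = 1 − 0.057 = 0.943
((α ↔ α) ⊕ β) ↔ ~~(α → ~~β) = 1 − |1.000 − 0.943| = 1 − 0.057 = 0.943
~(((α ↔ α) ⊕ β) ↔ ~~(α → ~~β)) = 1 − 0.943 = 0.057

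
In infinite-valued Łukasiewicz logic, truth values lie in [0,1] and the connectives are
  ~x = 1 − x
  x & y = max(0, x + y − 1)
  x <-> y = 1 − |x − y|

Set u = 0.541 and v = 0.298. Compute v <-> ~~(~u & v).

0.702

~u = 1 − 0.541 = 0.459
~u & v = max(0, 0.459 + 0.298 − 1) = max(0, -0.243) = 0.000
~(~u & v) = 1 − 0.000 = 1.000
~~(~u & v) = 1 − 1.000 = 0.000
v <-> ~~(~u & v) = 1 − |0.298 − 0.000| = 1 − 0.298 = 0.702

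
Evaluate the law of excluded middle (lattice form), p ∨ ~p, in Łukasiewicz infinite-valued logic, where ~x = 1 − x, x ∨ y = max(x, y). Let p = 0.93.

~p = 1 − 0.93 = 0.07
p ∨ ~p = max(0.93, 0.07) = 0.93
(The value 0.93 < 1 shows this instance is not satisfied; not a Ł∞-tautology — its value is max(a, 1−a).)

0.93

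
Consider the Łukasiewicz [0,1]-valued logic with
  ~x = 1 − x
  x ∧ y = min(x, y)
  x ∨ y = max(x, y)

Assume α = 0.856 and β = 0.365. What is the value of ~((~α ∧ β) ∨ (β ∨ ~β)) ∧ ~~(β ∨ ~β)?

~α = 1 − 0.856 = 0.144
~α ∧ β = min(0.144, 0.365) = 0.144
~β = 1 − 0.365 = 0.635
β ∨ ~β = max(0.365, 0.635) = 0.635
(~α ∧ β) ∨ (β ∨ ~β) = max(0.144, 0.635) = 0.635
~((~α ∧ β) ∨ (β ∨ ~β)) = 1 − 0.635 = 0.365
~(β ∨ ~β) = 1 − 0.635 = 0.365
~~(β ∨ ~β) = 1 − 0.365 = 0.635
~((~α ∧ β) ∨ (β ∨ ~β)) ∧ ~~(β ∨ ~β) = min(0.365, 0.635) = 0.365

0.365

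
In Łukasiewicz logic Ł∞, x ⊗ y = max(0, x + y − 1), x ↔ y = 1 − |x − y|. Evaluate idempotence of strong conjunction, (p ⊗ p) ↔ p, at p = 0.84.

p ⊗ p = max(0, 0.84 + 0.84 − 1) = max(0, 0.68) = 0.68
(p ⊗ p) ↔ p = 1 − |0.68 − 0.84| = 1 − 0.16 = 0.84
(The value 0.84 < 1 shows this instance is not satisfied; fails in Ł∞ since a ⊗ a = max(0, 2a−1) ≠ a in general.)

0.84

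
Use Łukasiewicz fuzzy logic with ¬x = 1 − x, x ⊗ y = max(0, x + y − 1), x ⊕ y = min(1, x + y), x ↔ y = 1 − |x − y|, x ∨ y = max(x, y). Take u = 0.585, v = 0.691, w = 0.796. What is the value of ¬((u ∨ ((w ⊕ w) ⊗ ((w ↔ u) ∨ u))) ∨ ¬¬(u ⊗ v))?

w ⊕ w = min(1, 0.796 + 0.796) = min(1, 1.592) = 1.000
w ↔ u = 1 − |0.796 − 0.585| = 1 − 0.211 = 0.789
(w ↔ u) ∨ u = max(0.789, 0.585) = 0.789
(w ⊕ w) ⊗ ((w ↔ u) ∨ u) = max(0, 1.000 + 0.789 − 1) = max(0, 0.789) = 0.789
u ∨ ((w ⊕ w) ⊗ ((w ↔ u) ∨ u)) = max(0.585, 0.789) = 0.789
u ⊗ v = max(0, 0.585 + 0.691 − 1) = max(0, 0.276) = 0.276
¬(u ⊗ v) = 1 − 0.276 = 0.724
¬¬(u ⊗ v) = 1 − 0.724 = 0.276
(u ∨ ((w ⊕ w) ⊗ ((w ↔ u) ∨ u))) ∨ ¬¬(u ⊗ v) = max(0.789, 0.276) = 0.789
¬((u ∨ ((w ⊕ w) ⊗ ((w ↔ u) ∨ u))) ∨ ¬¬(u ⊗ v)) = 1 − 0.789 = 0.211

0.211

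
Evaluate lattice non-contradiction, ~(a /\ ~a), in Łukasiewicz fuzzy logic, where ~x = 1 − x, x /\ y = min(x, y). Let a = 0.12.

0.88

~a = 1 − 0.12 = 0.88
a /\ ~a = min(0.12, 0.88) = 0.12
~(a /\ ~a) = 1 − 0.12 = 0.88
(The value 0.88 < 1 shows this instance is not satisfied; not a Ł∞-tautology — its value is 1 − min(a, 1−a).)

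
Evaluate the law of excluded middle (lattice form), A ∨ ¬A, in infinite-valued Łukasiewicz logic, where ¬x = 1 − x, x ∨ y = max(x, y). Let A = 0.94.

0.94

¬A = 1 − 0.94 = 0.06
A ∨ ¬A = max(0.94, 0.06) = 0.94
(The value 0.94 < 1 shows this instance is not satisfied; not a Ł∞-tautology — its value is max(a, 1−a).)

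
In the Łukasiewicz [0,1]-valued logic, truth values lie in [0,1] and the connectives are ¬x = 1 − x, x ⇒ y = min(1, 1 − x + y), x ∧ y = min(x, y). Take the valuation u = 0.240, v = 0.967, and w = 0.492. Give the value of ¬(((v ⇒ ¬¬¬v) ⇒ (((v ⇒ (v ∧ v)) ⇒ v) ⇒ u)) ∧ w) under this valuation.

¬v = 1 − 0.967 = 0.033
¬¬v = 1 − 0.033 = 0.967
¬¬¬v = 1 − 0.967 = 0.033
v ⇒ ¬¬¬v = min(1, 1 − 0.967 + 0.033) = min(1, 0.066) = 0.066
v ∧ v = min(0.967, 0.967) = 0.967
v ⇒ (v ∧ v) = min(1, 1 − 0.967 + 0.967) = min(1, 1.000) = 1.000
(v ⇒ (v ∧ v)) ⇒ v = min(1, 1 − 1.000 + 0.967) = min(1, 0.967) = 0.967
((v ⇒ (v ∧ v)) ⇒ v) ⇒ u = min(1, 1 − 0.967 + 0.240) = min(1, 0.273) = 0.273
(v ⇒ ¬¬¬v) ⇒ (((v ⇒ (v ∧ v)) ⇒ v) ⇒ u) = min(1, 1 − 0.066 + 0.273) = min(1, 1.207) = 1.000
((v ⇒ ¬¬¬v) ⇒ (((v ⇒ (v ∧ v)) ⇒ v) ⇒ u)) ∧ w = min(1.000, 0.492) = 0.492
¬(((v ⇒ ¬¬¬v) ⇒ (((v ⇒ (v ∧ v)) ⇒ v) ⇒ u)) ∧ w) = 1 − 0.492 = 0.508

0.508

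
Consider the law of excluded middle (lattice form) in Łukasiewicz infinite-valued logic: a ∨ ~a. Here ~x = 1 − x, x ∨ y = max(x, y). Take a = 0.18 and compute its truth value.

0.82

~a = 1 − 0.18 = 0.82
a ∨ ~a = max(0.18, 0.82) = 0.82
(The value 0.82 < 1 shows this instance is not satisfied; not a Ł∞-tautology — its value is max(a, 1−a).)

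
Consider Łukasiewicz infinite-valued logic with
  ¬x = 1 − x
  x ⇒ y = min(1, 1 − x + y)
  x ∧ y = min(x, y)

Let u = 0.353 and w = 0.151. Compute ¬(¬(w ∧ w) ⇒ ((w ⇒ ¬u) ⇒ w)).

0.698

w ∧ w = min(0.151, 0.151) = 0.151
¬(w ∧ w) = 1 − 0.151 = 0.849
¬u = 1 − 0.353 = 0.647
w ⇒ ¬u = min(1, 1 − 0.151 + 0.647) = min(1, 1.496) = 1.000
(w ⇒ ¬u) ⇒ w = min(1, 1 − 1.000 + 0.151) = min(1, 0.151) = 0.151
¬(w ∧ w) ⇒ ((w ⇒ ¬u) ⇒ w) = min(1, 1 − 0.849 + 0.151) = min(1, 0.302) = 0.302
¬(¬(w ∧ w) ⇒ ((w ⇒ ¬u) ⇒ w)) = 1 − 0.302 = 0.698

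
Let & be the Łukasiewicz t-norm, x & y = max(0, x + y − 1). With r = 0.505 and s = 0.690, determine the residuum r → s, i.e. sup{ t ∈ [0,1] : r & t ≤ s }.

1.000

The residuum of the Łukasiewicz t-norm gives the supremum: min(1, 1 − 0.505 + 0.690).
1 − 0.505 + 0.690 = 1.185, so t = min(1, 1.185) = 1.000.
Check: 0.505 & 1.000 = max(0, 0.505) = 0.505 ≤ 0.690.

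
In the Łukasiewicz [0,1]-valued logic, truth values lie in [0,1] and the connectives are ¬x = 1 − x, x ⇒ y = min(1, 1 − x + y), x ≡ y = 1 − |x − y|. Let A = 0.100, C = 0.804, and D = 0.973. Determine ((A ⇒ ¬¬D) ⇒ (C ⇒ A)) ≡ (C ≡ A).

1.000

¬D = 1 − 0.973 = 0.027
¬¬D = 1 − 0.027 = 0.973
A ⇒ ¬¬D = min(1, 1 − 0.100 + 0.973) = min(1, 1.873) = 1.000
C ⇒ A = min(1, 1 − 0.804 + 0.100) = min(1, 0.296) = 0.296
(A ⇒ ¬¬D) ⇒ (C ⇒ A) = min(1, 1 − 1.000 + 0.296) = min(1, 0.296) = 0.296
C ≡ A = 1 − |0.804 − 0.100| = 1 − 0.704 = 0.296
((A ⇒ ¬¬D) ⇒ (C ⇒ A)) ≡ (C ≡ A) = 1 − |0.296 − 0.296| = 1 − 0.000 = 1.000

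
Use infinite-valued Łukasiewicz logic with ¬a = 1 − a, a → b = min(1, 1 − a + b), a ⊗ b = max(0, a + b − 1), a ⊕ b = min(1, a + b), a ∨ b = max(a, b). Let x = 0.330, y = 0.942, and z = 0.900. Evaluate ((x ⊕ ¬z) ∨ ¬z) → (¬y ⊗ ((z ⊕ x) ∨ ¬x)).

¬z = 1 − 0.900 = 0.100
x ⊕ ¬z = min(1, 0.330 + 0.100) = min(1, 0.430) = 0.430
(x ⊕ ¬z) ∨ ¬z = max(0.430, 0.100) = 0.430
¬y = 1 − 0.942 = 0.058
z ⊕ x = min(1, 0.900 + 0.330) = min(1, 1.230) = 1.000
¬x = 1 − 0.330 = 0.670
(z ⊕ x) ∨ ¬x = max(1.000, 0.670) = 1.000
¬y ⊗ ((z ⊕ x) ∨ ¬x) = max(0, 0.058 + 1.000 − 1) = max(0, 0.058) = 0.058
((x ⊕ ¬z) ∨ ¬z) → (¬y ⊗ ((z ⊕ x) ∨ ¬x)) = min(1, 1 − 0.430 + 0.058) = min(1, 0.628) = 0.628

0.628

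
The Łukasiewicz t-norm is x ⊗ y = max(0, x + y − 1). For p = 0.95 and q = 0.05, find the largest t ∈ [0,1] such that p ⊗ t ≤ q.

0.10

The residuum of the Łukasiewicz t-norm gives the supremum: min(1, 1 − 0.95 + 0.05).
1 − 0.95 + 0.05 = 0.10, so t = min(1, 0.10) = 0.10.
Check: 0.95 ⊗ 0.10 = max(0, 0.05) = 0.05 ≤ 0.05.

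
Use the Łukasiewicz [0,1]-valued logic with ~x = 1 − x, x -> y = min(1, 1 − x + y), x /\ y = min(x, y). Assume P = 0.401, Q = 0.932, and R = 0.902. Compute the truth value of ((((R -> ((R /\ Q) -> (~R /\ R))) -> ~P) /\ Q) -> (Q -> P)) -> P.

R /\ Q = min(0.902, 0.932) = 0.902
~R = 1 − 0.902 = 0.098
~R /\ R = min(0.098, 0.902) = 0.098
(R /\ Q) -> (~R /\ R) = min(1, 1 − 0.902 + 0.098) = min(1, 0.196) = 0.196
R -> ((R /\ Q) -> (~R /\ R)) = min(1, 1 − 0.902 + 0.196) = min(1, 0.294) = 0.294
~P = 1 − 0.401 = 0.599
(R -> ((R /\ Q) -> (~R /\ R))) -> ~P = min(1, 1 − 0.294 + 0.599) = min(1, 1.305) = 1.000
((R -> ((R /\ Q) -> (~R /\ R))) -> ~P) /\ Q = min(1.000, 0.932) = 0.932
Q -> P = min(1, 1 − 0.932 + 0.401) = min(1, 0.469) = 0.469
(((R -> ((R /\ Q) -> (~R /\ R))) -> ~P) /\ Q) -> (Q -> P) = min(1, 1 − 0.932 + 0.469) = min(1, 0.537) = 0.537
((((R -> ((R /\ Q) -> (~R /\ R))) -> ~P) /\ Q) -> (Q -> P)) -> P = min(1, 1 − 0.537 + 0.401) = min(1, 0.864) = 0.864

0.864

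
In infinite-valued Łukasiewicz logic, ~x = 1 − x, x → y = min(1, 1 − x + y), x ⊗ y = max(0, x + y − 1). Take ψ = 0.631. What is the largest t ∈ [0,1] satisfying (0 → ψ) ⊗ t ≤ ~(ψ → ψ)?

0.000

0 → ψ = min(1, 1 − 0.000 + 0.631) = min(1, 1.631) = 1.000
So the left factor is 0 → ψ = 1.000.
ψ → ψ = min(1, 1 − 0.631 + 0.631) = min(1, 1.000) = 1.000
~(ψ → ψ) = 1 − 1.000 = 0.000
So the right-hand bound is ~(ψ → ψ) = 0.000.
The residuum of the Łukasiewicz t-norm gives the supremum: min(1, 1 − 1.000 + 0.000).
1 − 1.000 + 0.000 = 0.000, so t = min(1, 0.000) = 0.000.
Check: 1.000 ⊗ 0.000 = max(0, 0.000) = 0.000 ≤ 0.000.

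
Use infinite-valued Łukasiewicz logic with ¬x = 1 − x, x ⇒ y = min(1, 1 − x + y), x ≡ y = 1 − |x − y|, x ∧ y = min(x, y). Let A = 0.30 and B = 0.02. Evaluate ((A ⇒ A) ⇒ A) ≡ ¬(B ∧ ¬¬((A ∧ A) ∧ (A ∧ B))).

A ⇒ A = min(1, 1 − 0.30 + 0.30) = min(1, 1.00) = 1.00
(A ⇒ A) ⇒ A = min(1, 1 − 1.00 + 0.30) = min(1, 0.30) = 0.30
A ∧ A = min(0.30, 0.30) = 0.30
A ∧ B = min(0.30, 0.02) = 0.02
(A ∧ A) ∧ (A ∧ B) = min(0.30, 0.02) = 0.02
¬((A ∧ A) ∧ (A ∧ B)) = 1 − 0.02 = 0.98
¬¬((A ∧ A) ∧ (A ∧ B)) = 1 − 0.98 = 0.02
B ∧ ¬¬((A ∧ A) ∧ (A ∧ B)) = min(0.02, 0.02) = 0.02
¬(B ∧ ¬¬((A ∧ A) ∧ (A ∧ B))) = 1 − 0.02 = 0.98
((A ⇒ A) ⇒ A) ≡ ¬(B ∧ ¬¬((A ∧ A) ∧ (A ∧ B))) = 1 − |0.30 − 0.98| = 1 − 0.68 = 0.32

0.32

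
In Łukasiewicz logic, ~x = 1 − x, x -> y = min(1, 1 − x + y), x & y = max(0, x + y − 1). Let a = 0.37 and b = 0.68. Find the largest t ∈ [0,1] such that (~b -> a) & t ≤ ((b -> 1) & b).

0.68

~b = 1 − 0.68 = 0.32
~b -> a = min(1, 1 − 0.32 + 0.37) = min(1, 1.05) = 1.00
So the left factor is ~b -> a = 1.00.
b -> 1 = min(1, 1 − 0.68 + 1.00) = min(1, 1.32) = 1.00
(b -> 1) & b = max(0, 1.00 + 0.68 − 1) = max(0, 0.68) = 0.68
So the right-hand bound is (b -> 1) & b = 0.68.
The residuum of the Łukasiewicz t-norm gives the supremum: min(1, 1 − 1.00 + 0.68).
1 − 1.00 + 0.68 = 0.68, so t = min(1, 0.68) = 0.68.
Check: 1.00 & 0.68 = max(0, 0.68) = 0.68 ≤ 0.68.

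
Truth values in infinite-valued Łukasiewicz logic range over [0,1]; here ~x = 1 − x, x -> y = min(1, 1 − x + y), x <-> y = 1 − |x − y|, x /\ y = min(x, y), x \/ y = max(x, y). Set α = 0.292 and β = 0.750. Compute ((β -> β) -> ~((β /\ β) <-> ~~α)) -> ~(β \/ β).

0.792

β -> β = min(1, 1 − 0.750 + 0.750) = min(1, 1.000) = 1.000
β /\ β = min(0.750, 0.750) = 0.750
~α = 1 − 0.292 = 0.708
~~α = 1 − 0.708 = 0.292
(β /\ β) <-> ~~α = 1 − |0.750 − 0.292| = 1 − 0.458 = 0.542
~((β /\ β) <-> ~~α) = 1 − 0.542 = 0.458
(β -> β) -> ~((β /\ β) <-> ~~α) = min(1, 1 − 1.000 + 0.458) = min(1, 0.458) = 0.458
β \/ β = max(0.750, 0.750) = 0.750
~(β \/ β) = 1 − 0.750 = 0.250
((β -> β) -> ~((β /\ β) <-> ~~α)) -> ~(β \/ β) = min(1, 1 − 0.458 + 0.250) = min(1, 0.792) = 0.792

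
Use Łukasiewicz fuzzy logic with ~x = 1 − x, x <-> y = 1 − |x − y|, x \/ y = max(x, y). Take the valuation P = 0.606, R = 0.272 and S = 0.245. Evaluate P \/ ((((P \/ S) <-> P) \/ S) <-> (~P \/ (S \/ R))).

P \/ S = max(0.606, 0.245) = 0.606
(P \/ S) <-> P = 1 − |0.606 − 0.606| = 1 − 0.000 = 1.000
((P \/ S) <-> P) \/ S = max(1.000, 0.245) = 1.000
~P = 1 − 0.606 = 0.394
S \/ R = max(0.245, 0.272) = 0.272
~P \/ (S \/ R) = max(0.394, 0.272) = 0.394
(((P \/ S) <-> P) \/ S) <-> (~P \/ (S \/ R)) = 1 − |1.000 − 0.394| = 1 − 0.606 = 0.394
P \/ ((((P \/ S) <-> P) \/ S) <-> (~P \/ (S \/ R))) = max(0.606, 0.394) = 0.606

0.606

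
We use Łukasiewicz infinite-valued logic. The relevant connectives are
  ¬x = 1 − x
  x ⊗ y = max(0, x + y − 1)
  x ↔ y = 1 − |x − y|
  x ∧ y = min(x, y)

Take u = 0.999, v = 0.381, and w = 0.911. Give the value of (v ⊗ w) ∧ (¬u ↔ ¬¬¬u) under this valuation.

v ⊗ w = max(0, 0.381 + 0.911 − 1) = max(0, 0.292) = 0.292
¬u = 1 − 0.999 = 0.001
¬¬u = 1 − 0.001 = 0.999
¬¬¬u = 1 − 0.999 = 0.001
¬u ↔ ¬¬¬u = 1 − |0.001 − 0.001| = 1 − 0.000 = 1.000
(v ⊗ w) ∧ (¬u ↔ ¬¬¬u) = min(0.292, 1.000) = 0.292

0.292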